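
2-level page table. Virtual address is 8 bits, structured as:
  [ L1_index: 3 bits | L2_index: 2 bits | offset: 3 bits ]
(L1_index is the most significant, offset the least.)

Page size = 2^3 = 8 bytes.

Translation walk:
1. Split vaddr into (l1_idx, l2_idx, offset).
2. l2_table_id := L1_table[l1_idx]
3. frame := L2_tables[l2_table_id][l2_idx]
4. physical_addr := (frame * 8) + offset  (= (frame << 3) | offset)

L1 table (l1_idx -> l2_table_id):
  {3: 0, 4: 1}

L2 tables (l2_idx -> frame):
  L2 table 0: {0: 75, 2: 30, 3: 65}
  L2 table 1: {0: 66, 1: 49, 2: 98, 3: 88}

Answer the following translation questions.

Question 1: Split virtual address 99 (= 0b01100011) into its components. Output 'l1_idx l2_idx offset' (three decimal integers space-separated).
Answer: 3 0 3

Derivation:
vaddr = 99 = 0b01100011
  top 3 bits -> l1_idx = 3
  next 2 bits -> l2_idx = 0
  bottom 3 bits -> offset = 3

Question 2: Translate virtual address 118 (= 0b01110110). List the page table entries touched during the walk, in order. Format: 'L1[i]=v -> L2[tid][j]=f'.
vaddr = 118 = 0b01110110
Split: l1_idx=3, l2_idx=2, offset=6

Answer: L1[3]=0 -> L2[0][2]=30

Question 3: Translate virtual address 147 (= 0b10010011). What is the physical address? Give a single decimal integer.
vaddr = 147 = 0b10010011
Split: l1_idx=4, l2_idx=2, offset=3
L1[4] = 1
L2[1][2] = 98
paddr = 98 * 8 + 3 = 787

Answer: 787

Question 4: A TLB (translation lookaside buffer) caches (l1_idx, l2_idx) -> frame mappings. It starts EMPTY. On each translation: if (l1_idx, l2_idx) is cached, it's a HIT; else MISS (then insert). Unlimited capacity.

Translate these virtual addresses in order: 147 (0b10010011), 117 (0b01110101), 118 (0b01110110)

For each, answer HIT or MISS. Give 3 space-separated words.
Answer: MISS MISS HIT

Derivation:
vaddr=147: (4,2) not in TLB -> MISS, insert
vaddr=117: (3,2) not in TLB -> MISS, insert
vaddr=118: (3,2) in TLB -> HIT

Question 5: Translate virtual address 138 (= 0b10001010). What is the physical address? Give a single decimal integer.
Answer: 394

Derivation:
vaddr = 138 = 0b10001010
Split: l1_idx=4, l2_idx=1, offset=2
L1[4] = 1
L2[1][1] = 49
paddr = 49 * 8 + 2 = 394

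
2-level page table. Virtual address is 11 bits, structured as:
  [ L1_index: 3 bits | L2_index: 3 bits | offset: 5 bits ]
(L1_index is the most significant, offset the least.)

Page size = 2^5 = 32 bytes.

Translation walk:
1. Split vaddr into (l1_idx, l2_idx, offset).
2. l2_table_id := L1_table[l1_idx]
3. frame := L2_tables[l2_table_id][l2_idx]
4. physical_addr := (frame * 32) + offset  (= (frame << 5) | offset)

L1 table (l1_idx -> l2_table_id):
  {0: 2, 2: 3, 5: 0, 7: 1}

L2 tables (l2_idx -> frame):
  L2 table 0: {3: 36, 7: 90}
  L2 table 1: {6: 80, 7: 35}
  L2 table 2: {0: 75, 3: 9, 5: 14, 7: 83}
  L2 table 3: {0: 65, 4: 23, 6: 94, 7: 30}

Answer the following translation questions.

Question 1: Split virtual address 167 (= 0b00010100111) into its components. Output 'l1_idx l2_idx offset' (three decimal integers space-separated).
vaddr = 167 = 0b00010100111
  top 3 bits -> l1_idx = 0
  next 3 bits -> l2_idx = 5
  bottom 5 bits -> offset = 7

Answer: 0 5 7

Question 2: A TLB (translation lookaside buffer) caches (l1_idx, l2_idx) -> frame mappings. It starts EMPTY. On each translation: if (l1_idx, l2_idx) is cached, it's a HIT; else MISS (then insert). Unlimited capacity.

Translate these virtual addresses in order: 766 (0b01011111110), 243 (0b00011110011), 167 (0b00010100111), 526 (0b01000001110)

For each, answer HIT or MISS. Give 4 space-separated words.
vaddr=766: (2,7) not in TLB -> MISS, insert
vaddr=243: (0,7) not in TLB -> MISS, insert
vaddr=167: (0,5) not in TLB -> MISS, insert
vaddr=526: (2,0) not in TLB -> MISS, insert

Answer: MISS MISS MISS MISS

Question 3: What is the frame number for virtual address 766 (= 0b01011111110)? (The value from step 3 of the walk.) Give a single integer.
Answer: 30

Derivation:
vaddr = 766: l1_idx=2, l2_idx=7
L1[2] = 3; L2[3][7] = 30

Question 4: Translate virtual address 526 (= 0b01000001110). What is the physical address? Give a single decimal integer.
vaddr = 526 = 0b01000001110
Split: l1_idx=2, l2_idx=0, offset=14
L1[2] = 3
L2[3][0] = 65
paddr = 65 * 32 + 14 = 2094

Answer: 2094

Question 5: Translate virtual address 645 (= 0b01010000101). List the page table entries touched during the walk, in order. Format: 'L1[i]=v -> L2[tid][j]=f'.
vaddr = 645 = 0b01010000101
Split: l1_idx=2, l2_idx=4, offset=5

Answer: L1[2]=3 -> L2[3][4]=23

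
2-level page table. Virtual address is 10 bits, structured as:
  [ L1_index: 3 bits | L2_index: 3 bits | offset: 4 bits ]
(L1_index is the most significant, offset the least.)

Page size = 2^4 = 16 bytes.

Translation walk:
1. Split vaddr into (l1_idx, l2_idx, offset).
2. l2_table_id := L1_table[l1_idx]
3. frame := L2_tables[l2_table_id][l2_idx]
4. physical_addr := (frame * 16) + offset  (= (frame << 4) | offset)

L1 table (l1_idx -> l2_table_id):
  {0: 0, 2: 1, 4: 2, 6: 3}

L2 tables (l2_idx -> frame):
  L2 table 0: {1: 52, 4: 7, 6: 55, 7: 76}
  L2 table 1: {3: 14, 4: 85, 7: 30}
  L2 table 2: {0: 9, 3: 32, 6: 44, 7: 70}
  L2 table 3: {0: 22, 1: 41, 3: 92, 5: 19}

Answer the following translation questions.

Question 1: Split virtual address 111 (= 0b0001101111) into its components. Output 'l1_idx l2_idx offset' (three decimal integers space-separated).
vaddr = 111 = 0b0001101111
  top 3 bits -> l1_idx = 0
  next 3 bits -> l2_idx = 6
  bottom 4 bits -> offset = 15

Answer: 0 6 15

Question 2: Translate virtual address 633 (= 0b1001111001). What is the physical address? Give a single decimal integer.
Answer: 1129

Derivation:
vaddr = 633 = 0b1001111001
Split: l1_idx=4, l2_idx=7, offset=9
L1[4] = 2
L2[2][7] = 70
paddr = 70 * 16 + 9 = 1129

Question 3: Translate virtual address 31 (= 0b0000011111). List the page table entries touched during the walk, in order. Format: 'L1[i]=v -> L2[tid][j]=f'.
Answer: L1[0]=0 -> L2[0][1]=52

Derivation:
vaddr = 31 = 0b0000011111
Split: l1_idx=0, l2_idx=1, offset=15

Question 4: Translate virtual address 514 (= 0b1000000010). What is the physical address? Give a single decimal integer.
vaddr = 514 = 0b1000000010
Split: l1_idx=4, l2_idx=0, offset=2
L1[4] = 2
L2[2][0] = 9
paddr = 9 * 16 + 2 = 146

Answer: 146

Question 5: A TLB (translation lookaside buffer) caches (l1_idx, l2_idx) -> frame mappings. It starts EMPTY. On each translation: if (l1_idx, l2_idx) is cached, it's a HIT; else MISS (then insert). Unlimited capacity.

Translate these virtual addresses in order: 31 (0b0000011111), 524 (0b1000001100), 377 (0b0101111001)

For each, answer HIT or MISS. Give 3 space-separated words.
Answer: MISS MISS MISS

Derivation:
vaddr=31: (0,1) not in TLB -> MISS, insert
vaddr=524: (4,0) not in TLB -> MISS, insert
vaddr=377: (2,7) not in TLB -> MISS, insert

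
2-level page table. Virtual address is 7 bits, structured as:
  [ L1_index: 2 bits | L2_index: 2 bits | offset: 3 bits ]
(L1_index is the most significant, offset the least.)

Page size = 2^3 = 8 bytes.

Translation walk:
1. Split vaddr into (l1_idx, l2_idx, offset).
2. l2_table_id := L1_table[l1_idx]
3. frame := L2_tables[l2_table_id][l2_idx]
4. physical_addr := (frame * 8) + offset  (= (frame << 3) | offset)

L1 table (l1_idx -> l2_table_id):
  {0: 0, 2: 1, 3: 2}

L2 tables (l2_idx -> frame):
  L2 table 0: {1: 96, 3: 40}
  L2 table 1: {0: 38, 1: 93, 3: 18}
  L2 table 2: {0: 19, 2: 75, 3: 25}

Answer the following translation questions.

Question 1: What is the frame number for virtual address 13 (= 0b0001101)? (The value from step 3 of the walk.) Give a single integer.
vaddr = 13: l1_idx=0, l2_idx=1
L1[0] = 0; L2[0][1] = 96

Answer: 96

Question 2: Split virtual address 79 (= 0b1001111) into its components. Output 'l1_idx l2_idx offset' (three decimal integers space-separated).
vaddr = 79 = 0b1001111
  top 2 bits -> l1_idx = 2
  next 2 bits -> l2_idx = 1
  bottom 3 bits -> offset = 7

Answer: 2 1 7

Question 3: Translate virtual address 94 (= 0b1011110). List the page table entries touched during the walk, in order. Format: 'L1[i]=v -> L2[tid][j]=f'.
Answer: L1[2]=1 -> L2[1][3]=18

Derivation:
vaddr = 94 = 0b1011110
Split: l1_idx=2, l2_idx=3, offset=6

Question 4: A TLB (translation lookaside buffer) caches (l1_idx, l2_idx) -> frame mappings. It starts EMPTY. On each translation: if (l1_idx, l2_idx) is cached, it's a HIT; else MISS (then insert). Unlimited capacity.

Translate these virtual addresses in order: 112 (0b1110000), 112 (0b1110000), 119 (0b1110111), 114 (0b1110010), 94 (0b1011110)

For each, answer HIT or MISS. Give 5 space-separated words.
vaddr=112: (3,2) not in TLB -> MISS, insert
vaddr=112: (3,2) in TLB -> HIT
vaddr=119: (3,2) in TLB -> HIT
vaddr=114: (3,2) in TLB -> HIT
vaddr=94: (2,3) not in TLB -> MISS, insert

Answer: MISS HIT HIT HIT MISS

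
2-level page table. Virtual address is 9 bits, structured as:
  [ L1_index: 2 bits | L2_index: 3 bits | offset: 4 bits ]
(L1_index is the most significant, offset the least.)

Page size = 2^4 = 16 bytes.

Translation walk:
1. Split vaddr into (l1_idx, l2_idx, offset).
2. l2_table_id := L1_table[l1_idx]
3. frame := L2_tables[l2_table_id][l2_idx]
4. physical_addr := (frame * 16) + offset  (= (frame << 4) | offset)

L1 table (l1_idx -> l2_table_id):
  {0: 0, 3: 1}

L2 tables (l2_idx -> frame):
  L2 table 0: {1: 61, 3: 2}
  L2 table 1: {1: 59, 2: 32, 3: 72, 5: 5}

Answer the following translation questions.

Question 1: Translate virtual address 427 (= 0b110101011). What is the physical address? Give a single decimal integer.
vaddr = 427 = 0b110101011
Split: l1_idx=3, l2_idx=2, offset=11
L1[3] = 1
L2[1][2] = 32
paddr = 32 * 16 + 11 = 523

Answer: 523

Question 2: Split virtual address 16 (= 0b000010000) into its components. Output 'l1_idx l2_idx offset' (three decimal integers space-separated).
Answer: 0 1 0

Derivation:
vaddr = 16 = 0b000010000
  top 2 bits -> l1_idx = 0
  next 3 bits -> l2_idx = 1
  bottom 4 bits -> offset = 0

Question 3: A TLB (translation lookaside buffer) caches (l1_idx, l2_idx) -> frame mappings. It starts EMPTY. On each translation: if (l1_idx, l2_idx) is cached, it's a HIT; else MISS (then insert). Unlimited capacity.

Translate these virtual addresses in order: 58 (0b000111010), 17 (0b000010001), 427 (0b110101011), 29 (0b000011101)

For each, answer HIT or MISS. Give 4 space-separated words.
Answer: MISS MISS MISS HIT

Derivation:
vaddr=58: (0,3) not in TLB -> MISS, insert
vaddr=17: (0,1) not in TLB -> MISS, insert
vaddr=427: (3,2) not in TLB -> MISS, insert
vaddr=29: (0,1) in TLB -> HIT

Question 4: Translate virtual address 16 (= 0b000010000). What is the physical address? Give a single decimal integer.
vaddr = 16 = 0b000010000
Split: l1_idx=0, l2_idx=1, offset=0
L1[0] = 0
L2[0][1] = 61
paddr = 61 * 16 + 0 = 976

Answer: 976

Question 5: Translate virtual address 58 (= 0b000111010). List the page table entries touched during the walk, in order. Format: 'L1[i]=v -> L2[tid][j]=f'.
Answer: L1[0]=0 -> L2[0][3]=2

Derivation:
vaddr = 58 = 0b000111010
Split: l1_idx=0, l2_idx=3, offset=10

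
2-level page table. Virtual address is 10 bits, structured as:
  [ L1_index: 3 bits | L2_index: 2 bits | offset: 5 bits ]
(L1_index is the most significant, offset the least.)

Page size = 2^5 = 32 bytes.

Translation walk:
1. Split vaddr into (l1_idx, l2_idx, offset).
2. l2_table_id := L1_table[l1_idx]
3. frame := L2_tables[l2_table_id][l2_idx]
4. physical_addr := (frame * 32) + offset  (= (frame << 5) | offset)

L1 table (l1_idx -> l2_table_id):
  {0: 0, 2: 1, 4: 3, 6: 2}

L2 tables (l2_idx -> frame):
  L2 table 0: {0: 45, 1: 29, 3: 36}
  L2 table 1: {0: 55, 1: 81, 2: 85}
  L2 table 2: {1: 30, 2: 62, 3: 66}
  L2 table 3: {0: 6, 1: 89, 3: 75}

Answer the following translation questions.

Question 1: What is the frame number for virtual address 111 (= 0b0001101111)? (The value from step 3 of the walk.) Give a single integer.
Answer: 36

Derivation:
vaddr = 111: l1_idx=0, l2_idx=3
L1[0] = 0; L2[0][3] = 36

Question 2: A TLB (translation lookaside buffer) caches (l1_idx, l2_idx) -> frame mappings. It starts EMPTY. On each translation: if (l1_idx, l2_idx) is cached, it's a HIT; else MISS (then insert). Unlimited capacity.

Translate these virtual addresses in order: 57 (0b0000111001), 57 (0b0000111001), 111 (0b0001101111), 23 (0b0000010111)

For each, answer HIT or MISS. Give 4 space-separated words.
Answer: MISS HIT MISS MISS

Derivation:
vaddr=57: (0,1) not in TLB -> MISS, insert
vaddr=57: (0,1) in TLB -> HIT
vaddr=111: (0,3) not in TLB -> MISS, insert
vaddr=23: (0,0) not in TLB -> MISS, insert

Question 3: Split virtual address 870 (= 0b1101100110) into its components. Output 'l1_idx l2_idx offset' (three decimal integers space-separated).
vaddr = 870 = 0b1101100110
  top 3 bits -> l1_idx = 6
  next 2 bits -> l2_idx = 3
  bottom 5 bits -> offset = 6

Answer: 6 3 6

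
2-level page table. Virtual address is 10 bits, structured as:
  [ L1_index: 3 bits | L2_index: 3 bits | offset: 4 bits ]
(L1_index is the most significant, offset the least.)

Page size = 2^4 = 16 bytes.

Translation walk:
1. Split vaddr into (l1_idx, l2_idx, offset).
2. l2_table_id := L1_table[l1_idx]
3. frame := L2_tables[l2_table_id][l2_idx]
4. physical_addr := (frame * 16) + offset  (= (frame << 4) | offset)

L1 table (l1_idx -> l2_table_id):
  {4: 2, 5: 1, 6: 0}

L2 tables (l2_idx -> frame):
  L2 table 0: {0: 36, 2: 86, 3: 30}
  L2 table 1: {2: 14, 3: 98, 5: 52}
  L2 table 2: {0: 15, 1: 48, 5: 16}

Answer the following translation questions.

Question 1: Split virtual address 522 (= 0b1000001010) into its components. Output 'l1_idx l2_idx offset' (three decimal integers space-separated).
Answer: 4 0 10

Derivation:
vaddr = 522 = 0b1000001010
  top 3 bits -> l1_idx = 4
  next 3 bits -> l2_idx = 0
  bottom 4 bits -> offset = 10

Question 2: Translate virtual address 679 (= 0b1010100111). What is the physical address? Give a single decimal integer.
vaddr = 679 = 0b1010100111
Split: l1_idx=5, l2_idx=2, offset=7
L1[5] = 1
L2[1][2] = 14
paddr = 14 * 16 + 7 = 231

Answer: 231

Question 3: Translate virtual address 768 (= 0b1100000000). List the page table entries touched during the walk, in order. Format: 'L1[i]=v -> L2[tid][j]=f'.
vaddr = 768 = 0b1100000000
Split: l1_idx=6, l2_idx=0, offset=0

Answer: L1[6]=0 -> L2[0][0]=36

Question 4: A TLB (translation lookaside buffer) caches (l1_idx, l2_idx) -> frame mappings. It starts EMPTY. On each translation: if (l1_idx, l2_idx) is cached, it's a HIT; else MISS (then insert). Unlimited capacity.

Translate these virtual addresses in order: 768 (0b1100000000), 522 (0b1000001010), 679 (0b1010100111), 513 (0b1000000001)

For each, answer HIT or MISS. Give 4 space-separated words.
Answer: MISS MISS MISS HIT

Derivation:
vaddr=768: (6,0) not in TLB -> MISS, insert
vaddr=522: (4,0) not in TLB -> MISS, insert
vaddr=679: (5,2) not in TLB -> MISS, insert
vaddr=513: (4,0) in TLB -> HIT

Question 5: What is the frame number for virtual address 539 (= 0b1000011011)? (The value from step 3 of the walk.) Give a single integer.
vaddr = 539: l1_idx=4, l2_idx=1
L1[4] = 2; L2[2][1] = 48

Answer: 48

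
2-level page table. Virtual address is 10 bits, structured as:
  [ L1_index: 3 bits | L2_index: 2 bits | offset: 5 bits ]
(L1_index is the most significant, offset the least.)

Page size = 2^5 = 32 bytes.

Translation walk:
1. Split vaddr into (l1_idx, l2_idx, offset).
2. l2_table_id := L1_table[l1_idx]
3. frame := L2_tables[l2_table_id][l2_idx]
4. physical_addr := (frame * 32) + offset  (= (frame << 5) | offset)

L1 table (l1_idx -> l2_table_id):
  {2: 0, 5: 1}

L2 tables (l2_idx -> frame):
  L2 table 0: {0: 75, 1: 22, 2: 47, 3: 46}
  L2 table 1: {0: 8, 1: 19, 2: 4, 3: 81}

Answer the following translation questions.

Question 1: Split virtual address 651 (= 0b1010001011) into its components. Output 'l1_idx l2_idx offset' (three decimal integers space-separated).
vaddr = 651 = 0b1010001011
  top 3 bits -> l1_idx = 5
  next 2 bits -> l2_idx = 0
  bottom 5 bits -> offset = 11

Answer: 5 0 11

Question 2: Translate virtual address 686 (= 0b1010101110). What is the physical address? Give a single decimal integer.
Answer: 622

Derivation:
vaddr = 686 = 0b1010101110
Split: l1_idx=5, l2_idx=1, offset=14
L1[5] = 1
L2[1][1] = 19
paddr = 19 * 32 + 14 = 622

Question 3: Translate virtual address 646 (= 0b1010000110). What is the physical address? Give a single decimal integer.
vaddr = 646 = 0b1010000110
Split: l1_idx=5, l2_idx=0, offset=6
L1[5] = 1
L2[1][0] = 8
paddr = 8 * 32 + 6 = 262

Answer: 262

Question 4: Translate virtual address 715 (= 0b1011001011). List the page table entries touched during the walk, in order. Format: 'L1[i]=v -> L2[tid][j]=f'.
Answer: L1[5]=1 -> L2[1][2]=4

Derivation:
vaddr = 715 = 0b1011001011
Split: l1_idx=5, l2_idx=2, offset=11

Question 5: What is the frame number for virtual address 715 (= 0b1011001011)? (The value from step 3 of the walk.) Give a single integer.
vaddr = 715: l1_idx=5, l2_idx=2
L1[5] = 1; L2[1][2] = 4

Answer: 4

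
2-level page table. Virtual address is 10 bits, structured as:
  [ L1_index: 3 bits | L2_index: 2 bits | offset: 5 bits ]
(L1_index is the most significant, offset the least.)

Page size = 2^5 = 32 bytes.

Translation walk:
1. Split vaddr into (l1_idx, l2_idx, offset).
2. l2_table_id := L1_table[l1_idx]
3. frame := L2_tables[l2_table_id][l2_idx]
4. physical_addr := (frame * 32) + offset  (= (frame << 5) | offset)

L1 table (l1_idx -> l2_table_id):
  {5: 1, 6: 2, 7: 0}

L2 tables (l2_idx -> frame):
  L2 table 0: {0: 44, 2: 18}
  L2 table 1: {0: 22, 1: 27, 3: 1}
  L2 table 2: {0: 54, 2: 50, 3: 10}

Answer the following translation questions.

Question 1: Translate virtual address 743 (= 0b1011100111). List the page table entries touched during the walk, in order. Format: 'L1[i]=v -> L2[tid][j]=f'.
vaddr = 743 = 0b1011100111
Split: l1_idx=5, l2_idx=3, offset=7

Answer: L1[5]=1 -> L2[1][3]=1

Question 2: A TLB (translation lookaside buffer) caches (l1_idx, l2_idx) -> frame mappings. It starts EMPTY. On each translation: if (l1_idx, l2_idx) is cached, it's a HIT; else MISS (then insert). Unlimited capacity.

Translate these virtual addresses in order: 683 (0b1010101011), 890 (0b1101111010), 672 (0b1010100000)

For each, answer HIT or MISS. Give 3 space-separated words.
vaddr=683: (5,1) not in TLB -> MISS, insert
vaddr=890: (6,3) not in TLB -> MISS, insert
vaddr=672: (5,1) in TLB -> HIT

Answer: MISS MISS HIT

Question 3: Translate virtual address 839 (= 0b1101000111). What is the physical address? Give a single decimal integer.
Answer: 1607

Derivation:
vaddr = 839 = 0b1101000111
Split: l1_idx=6, l2_idx=2, offset=7
L1[6] = 2
L2[2][2] = 50
paddr = 50 * 32 + 7 = 1607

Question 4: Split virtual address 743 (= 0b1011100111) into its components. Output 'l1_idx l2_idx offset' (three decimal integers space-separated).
vaddr = 743 = 0b1011100111
  top 3 bits -> l1_idx = 5
  next 2 bits -> l2_idx = 3
  bottom 5 bits -> offset = 7

Answer: 5 3 7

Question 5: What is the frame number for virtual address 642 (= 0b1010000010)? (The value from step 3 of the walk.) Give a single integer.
Answer: 22

Derivation:
vaddr = 642: l1_idx=5, l2_idx=0
L1[5] = 1; L2[1][0] = 22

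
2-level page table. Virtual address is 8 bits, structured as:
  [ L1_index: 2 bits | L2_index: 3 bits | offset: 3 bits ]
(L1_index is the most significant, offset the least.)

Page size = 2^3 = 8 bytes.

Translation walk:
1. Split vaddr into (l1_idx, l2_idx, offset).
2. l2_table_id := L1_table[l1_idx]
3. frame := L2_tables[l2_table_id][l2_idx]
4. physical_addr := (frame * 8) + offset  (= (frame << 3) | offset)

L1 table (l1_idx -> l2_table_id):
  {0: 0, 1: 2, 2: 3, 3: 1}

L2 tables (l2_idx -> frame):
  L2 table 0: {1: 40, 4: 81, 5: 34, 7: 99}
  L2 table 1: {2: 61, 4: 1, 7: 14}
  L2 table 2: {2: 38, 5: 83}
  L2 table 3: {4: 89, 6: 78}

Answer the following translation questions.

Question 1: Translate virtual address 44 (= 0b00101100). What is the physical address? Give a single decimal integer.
vaddr = 44 = 0b00101100
Split: l1_idx=0, l2_idx=5, offset=4
L1[0] = 0
L2[0][5] = 34
paddr = 34 * 8 + 4 = 276

Answer: 276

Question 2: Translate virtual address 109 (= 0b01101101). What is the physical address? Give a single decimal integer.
Answer: 669

Derivation:
vaddr = 109 = 0b01101101
Split: l1_idx=1, l2_idx=5, offset=5
L1[1] = 2
L2[2][5] = 83
paddr = 83 * 8 + 5 = 669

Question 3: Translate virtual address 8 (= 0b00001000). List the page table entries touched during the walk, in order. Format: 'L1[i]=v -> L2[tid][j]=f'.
vaddr = 8 = 0b00001000
Split: l1_idx=0, l2_idx=1, offset=0

Answer: L1[0]=0 -> L2[0][1]=40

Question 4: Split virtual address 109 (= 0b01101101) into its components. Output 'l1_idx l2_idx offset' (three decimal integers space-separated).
vaddr = 109 = 0b01101101
  top 2 bits -> l1_idx = 1
  next 3 bits -> l2_idx = 5
  bottom 3 bits -> offset = 5

Answer: 1 5 5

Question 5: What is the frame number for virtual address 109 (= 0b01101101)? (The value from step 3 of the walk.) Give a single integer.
Answer: 83

Derivation:
vaddr = 109: l1_idx=1, l2_idx=5
L1[1] = 2; L2[2][5] = 83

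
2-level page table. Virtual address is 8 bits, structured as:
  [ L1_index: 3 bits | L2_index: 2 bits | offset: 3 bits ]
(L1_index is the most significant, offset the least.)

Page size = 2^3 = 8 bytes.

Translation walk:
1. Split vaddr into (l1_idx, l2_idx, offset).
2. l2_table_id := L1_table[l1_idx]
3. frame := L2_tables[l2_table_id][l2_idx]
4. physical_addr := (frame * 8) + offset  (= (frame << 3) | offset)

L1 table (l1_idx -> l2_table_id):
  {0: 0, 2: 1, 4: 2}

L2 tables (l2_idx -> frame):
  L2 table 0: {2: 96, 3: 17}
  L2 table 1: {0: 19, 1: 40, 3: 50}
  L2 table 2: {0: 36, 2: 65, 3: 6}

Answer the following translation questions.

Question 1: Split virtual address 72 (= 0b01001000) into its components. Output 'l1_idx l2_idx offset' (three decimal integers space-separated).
vaddr = 72 = 0b01001000
  top 3 bits -> l1_idx = 2
  next 2 bits -> l2_idx = 1
  bottom 3 bits -> offset = 0

Answer: 2 1 0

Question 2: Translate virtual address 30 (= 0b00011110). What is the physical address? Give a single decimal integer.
vaddr = 30 = 0b00011110
Split: l1_idx=0, l2_idx=3, offset=6
L1[0] = 0
L2[0][3] = 17
paddr = 17 * 8 + 6 = 142

Answer: 142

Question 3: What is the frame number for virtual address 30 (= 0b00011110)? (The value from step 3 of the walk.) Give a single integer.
vaddr = 30: l1_idx=0, l2_idx=3
L1[0] = 0; L2[0][3] = 17

Answer: 17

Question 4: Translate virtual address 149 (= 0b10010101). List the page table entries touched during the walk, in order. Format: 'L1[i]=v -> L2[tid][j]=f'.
vaddr = 149 = 0b10010101
Split: l1_idx=4, l2_idx=2, offset=5

Answer: L1[4]=2 -> L2[2][2]=65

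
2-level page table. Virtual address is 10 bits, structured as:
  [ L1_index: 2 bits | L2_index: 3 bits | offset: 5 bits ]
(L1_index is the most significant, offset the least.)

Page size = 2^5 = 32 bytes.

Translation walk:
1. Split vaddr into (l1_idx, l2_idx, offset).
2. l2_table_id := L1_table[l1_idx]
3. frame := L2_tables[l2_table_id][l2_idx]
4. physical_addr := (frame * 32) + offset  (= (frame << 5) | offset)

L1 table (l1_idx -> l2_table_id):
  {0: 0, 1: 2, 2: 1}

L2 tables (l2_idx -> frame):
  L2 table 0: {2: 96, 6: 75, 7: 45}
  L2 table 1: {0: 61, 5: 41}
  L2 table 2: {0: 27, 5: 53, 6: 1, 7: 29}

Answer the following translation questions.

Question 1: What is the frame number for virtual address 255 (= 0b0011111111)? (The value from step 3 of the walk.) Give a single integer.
vaddr = 255: l1_idx=0, l2_idx=7
L1[0] = 0; L2[0][7] = 45

Answer: 45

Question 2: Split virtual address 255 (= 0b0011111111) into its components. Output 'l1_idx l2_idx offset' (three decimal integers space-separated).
Answer: 0 7 31

Derivation:
vaddr = 255 = 0b0011111111
  top 2 bits -> l1_idx = 0
  next 3 bits -> l2_idx = 7
  bottom 5 bits -> offset = 31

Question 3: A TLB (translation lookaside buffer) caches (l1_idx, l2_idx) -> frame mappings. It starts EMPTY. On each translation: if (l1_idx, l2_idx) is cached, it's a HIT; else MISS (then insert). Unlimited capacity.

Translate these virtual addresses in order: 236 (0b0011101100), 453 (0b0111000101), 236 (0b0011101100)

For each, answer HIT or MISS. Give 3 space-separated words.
vaddr=236: (0,7) not in TLB -> MISS, insert
vaddr=453: (1,6) not in TLB -> MISS, insert
vaddr=236: (0,7) in TLB -> HIT

Answer: MISS MISS HIT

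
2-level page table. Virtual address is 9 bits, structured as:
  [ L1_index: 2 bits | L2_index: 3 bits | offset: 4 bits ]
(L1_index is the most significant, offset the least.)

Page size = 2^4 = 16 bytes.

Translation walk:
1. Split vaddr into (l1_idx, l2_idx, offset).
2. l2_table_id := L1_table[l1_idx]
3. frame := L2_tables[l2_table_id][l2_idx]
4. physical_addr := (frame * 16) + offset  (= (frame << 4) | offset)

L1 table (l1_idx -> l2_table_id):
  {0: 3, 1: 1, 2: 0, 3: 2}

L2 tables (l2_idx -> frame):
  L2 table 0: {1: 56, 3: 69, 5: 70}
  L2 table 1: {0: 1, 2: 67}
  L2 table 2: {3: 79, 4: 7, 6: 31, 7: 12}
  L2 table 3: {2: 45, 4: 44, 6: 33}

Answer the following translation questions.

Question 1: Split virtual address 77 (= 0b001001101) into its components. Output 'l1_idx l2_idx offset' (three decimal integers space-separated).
vaddr = 77 = 0b001001101
  top 2 bits -> l1_idx = 0
  next 3 bits -> l2_idx = 4
  bottom 4 bits -> offset = 13

Answer: 0 4 13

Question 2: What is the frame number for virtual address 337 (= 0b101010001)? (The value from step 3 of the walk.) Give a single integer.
vaddr = 337: l1_idx=2, l2_idx=5
L1[2] = 0; L2[0][5] = 70

Answer: 70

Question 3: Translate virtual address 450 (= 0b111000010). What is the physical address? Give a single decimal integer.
vaddr = 450 = 0b111000010
Split: l1_idx=3, l2_idx=4, offset=2
L1[3] = 2
L2[2][4] = 7
paddr = 7 * 16 + 2 = 114

Answer: 114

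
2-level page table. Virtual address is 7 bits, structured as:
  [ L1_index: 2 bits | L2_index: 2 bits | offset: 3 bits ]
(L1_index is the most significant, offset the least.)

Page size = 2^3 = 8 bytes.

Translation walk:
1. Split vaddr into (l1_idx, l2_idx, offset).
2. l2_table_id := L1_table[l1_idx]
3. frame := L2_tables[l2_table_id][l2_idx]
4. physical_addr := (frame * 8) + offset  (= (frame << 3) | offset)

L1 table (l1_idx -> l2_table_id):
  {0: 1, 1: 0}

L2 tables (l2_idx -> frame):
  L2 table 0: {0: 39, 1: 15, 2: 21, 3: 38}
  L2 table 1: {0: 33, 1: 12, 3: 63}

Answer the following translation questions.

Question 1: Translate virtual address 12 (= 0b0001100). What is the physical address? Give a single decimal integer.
vaddr = 12 = 0b0001100
Split: l1_idx=0, l2_idx=1, offset=4
L1[0] = 1
L2[1][1] = 12
paddr = 12 * 8 + 4 = 100

Answer: 100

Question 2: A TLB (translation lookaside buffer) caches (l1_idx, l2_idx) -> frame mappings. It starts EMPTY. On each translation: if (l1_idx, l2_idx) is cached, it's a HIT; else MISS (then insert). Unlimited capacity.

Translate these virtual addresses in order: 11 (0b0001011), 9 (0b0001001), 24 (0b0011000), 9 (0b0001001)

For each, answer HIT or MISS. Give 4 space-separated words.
vaddr=11: (0,1) not in TLB -> MISS, insert
vaddr=9: (0,1) in TLB -> HIT
vaddr=24: (0,3) not in TLB -> MISS, insert
vaddr=9: (0,1) in TLB -> HIT

Answer: MISS HIT MISS HIT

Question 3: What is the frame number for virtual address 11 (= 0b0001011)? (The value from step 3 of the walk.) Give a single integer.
vaddr = 11: l1_idx=0, l2_idx=1
L1[0] = 1; L2[1][1] = 12

Answer: 12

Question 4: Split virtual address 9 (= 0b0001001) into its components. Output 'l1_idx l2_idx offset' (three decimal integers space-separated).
vaddr = 9 = 0b0001001
  top 2 bits -> l1_idx = 0
  next 2 bits -> l2_idx = 1
  bottom 3 bits -> offset = 1

Answer: 0 1 1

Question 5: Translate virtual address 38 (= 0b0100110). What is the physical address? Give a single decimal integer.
vaddr = 38 = 0b0100110
Split: l1_idx=1, l2_idx=0, offset=6
L1[1] = 0
L2[0][0] = 39
paddr = 39 * 8 + 6 = 318

Answer: 318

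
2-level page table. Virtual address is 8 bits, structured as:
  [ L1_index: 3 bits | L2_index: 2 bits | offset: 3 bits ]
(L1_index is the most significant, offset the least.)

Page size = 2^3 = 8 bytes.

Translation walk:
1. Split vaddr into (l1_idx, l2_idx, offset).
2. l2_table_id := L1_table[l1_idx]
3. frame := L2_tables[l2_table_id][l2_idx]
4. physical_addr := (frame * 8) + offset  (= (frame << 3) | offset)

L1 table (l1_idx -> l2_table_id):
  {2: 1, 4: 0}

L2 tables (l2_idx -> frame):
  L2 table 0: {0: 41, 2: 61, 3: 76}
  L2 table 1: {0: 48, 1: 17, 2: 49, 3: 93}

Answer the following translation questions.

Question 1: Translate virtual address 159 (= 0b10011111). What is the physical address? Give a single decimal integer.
vaddr = 159 = 0b10011111
Split: l1_idx=4, l2_idx=3, offset=7
L1[4] = 0
L2[0][3] = 76
paddr = 76 * 8 + 7 = 615

Answer: 615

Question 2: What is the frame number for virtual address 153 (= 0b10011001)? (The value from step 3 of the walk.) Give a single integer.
Answer: 76

Derivation:
vaddr = 153: l1_idx=4, l2_idx=3
L1[4] = 0; L2[0][3] = 76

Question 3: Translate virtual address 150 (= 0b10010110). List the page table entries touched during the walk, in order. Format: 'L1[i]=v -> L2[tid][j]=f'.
Answer: L1[4]=0 -> L2[0][2]=61

Derivation:
vaddr = 150 = 0b10010110
Split: l1_idx=4, l2_idx=2, offset=6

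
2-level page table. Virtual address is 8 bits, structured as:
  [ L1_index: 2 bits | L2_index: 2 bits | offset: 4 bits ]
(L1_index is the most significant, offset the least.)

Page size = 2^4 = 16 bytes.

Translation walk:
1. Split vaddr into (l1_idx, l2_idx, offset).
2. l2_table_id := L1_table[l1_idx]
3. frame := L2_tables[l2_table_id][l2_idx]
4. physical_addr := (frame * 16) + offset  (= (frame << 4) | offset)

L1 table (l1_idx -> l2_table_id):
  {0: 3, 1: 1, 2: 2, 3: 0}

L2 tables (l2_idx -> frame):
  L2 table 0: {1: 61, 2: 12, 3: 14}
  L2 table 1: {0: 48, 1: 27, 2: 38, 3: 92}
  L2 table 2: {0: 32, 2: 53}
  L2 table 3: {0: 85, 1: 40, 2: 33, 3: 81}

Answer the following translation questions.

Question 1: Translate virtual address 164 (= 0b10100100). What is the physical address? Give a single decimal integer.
Answer: 852

Derivation:
vaddr = 164 = 0b10100100
Split: l1_idx=2, l2_idx=2, offset=4
L1[2] = 2
L2[2][2] = 53
paddr = 53 * 16 + 4 = 852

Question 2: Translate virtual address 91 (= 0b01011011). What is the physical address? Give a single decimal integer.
vaddr = 91 = 0b01011011
Split: l1_idx=1, l2_idx=1, offset=11
L1[1] = 1
L2[1][1] = 27
paddr = 27 * 16 + 11 = 443

Answer: 443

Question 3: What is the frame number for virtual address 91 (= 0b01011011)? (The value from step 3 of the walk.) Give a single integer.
vaddr = 91: l1_idx=1, l2_idx=1
L1[1] = 1; L2[1][1] = 27

Answer: 27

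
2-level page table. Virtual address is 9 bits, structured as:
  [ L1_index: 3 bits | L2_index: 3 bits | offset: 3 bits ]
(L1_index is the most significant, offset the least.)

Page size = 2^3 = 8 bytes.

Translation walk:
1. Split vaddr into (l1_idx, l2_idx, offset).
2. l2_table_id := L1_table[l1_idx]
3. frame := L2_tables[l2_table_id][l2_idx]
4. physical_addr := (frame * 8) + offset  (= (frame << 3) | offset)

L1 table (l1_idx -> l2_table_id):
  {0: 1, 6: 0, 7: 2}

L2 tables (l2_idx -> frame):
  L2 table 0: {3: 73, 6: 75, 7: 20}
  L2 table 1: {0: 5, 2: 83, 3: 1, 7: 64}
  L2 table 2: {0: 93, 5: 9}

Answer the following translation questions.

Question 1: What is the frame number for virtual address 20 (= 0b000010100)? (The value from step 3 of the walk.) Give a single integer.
Answer: 83

Derivation:
vaddr = 20: l1_idx=0, l2_idx=2
L1[0] = 1; L2[1][2] = 83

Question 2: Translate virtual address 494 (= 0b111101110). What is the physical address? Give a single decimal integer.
vaddr = 494 = 0b111101110
Split: l1_idx=7, l2_idx=5, offset=6
L1[7] = 2
L2[2][5] = 9
paddr = 9 * 8 + 6 = 78

Answer: 78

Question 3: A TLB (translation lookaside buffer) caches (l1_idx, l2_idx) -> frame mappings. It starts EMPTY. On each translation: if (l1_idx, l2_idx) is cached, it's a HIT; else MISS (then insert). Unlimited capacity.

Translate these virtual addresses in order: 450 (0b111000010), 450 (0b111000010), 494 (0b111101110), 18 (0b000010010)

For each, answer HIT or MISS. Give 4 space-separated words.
Answer: MISS HIT MISS MISS

Derivation:
vaddr=450: (7,0) not in TLB -> MISS, insert
vaddr=450: (7,0) in TLB -> HIT
vaddr=494: (7,5) not in TLB -> MISS, insert
vaddr=18: (0,2) not in TLB -> MISS, insert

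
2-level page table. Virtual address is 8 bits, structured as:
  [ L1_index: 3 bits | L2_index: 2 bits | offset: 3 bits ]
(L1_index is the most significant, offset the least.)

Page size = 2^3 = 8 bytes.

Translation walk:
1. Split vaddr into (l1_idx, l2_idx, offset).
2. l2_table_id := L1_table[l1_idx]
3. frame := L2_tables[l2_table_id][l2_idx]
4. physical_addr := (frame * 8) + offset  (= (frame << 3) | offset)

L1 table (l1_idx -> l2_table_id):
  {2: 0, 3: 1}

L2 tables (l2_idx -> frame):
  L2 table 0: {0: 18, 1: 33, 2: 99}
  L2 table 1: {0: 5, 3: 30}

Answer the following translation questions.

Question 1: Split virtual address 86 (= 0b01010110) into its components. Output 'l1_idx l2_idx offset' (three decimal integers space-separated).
vaddr = 86 = 0b01010110
  top 3 bits -> l1_idx = 2
  next 2 bits -> l2_idx = 2
  bottom 3 bits -> offset = 6

Answer: 2 2 6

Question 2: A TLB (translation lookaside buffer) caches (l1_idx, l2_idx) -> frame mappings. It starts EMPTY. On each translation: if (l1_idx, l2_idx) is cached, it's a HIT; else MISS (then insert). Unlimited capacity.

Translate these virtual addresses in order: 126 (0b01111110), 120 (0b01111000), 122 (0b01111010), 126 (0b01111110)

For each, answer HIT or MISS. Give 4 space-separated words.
vaddr=126: (3,3) not in TLB -> MISS, insert
vaddr=120: (3,3) in TLB -> HIT
vaddr=122: (3,3) in TLB -> HIT
vaddr=126: (3,3) in TLB -> HIT

Answer: MISS HIT HIT HIT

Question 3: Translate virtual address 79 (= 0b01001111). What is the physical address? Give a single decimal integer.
Answer: 271

Derivation:
vaddr = 79 = 0b01001111
Split: l1_idx=2, l2_idx=1, offset=7
L1[2] = 0
L2[0][1] = 33
paddr = 33 * 8 + 7 = 271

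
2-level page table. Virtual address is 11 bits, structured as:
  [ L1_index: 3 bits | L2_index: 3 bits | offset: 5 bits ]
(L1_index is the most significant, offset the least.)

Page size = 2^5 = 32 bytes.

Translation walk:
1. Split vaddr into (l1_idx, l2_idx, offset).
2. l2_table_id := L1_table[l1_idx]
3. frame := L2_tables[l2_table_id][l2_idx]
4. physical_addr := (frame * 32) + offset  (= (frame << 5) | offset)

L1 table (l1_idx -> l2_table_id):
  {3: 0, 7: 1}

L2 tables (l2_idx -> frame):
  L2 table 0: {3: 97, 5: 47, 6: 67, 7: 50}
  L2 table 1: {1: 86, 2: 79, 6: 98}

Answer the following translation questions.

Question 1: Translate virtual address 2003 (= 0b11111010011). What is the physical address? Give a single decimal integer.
Answer: 3155

Derivation:
vaddr = 2003 = 0b11111010011
Split: l1_idx=7, l2_idx=6, offset=19
L1[7] = 1
L2[1][6] = 98
paddr = 98 * 32 + 19 = 3155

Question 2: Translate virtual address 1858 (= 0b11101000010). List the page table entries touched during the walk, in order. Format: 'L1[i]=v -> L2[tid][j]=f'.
Answer: L1[7]=1 -> L2[1][2]=79

Derivation:
vaddr = 1858 = 0b11101000010
Split: l1_idx=7, l2_idx=2, offset=2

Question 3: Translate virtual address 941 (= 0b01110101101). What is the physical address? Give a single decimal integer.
Answer: 1517

Derivation:
vaddr = 941 = 0b01110101101
Split: l1_idx=3, l2_idx=5, offset=13
L1[3] = 0
L2[0][5] = 47
paddr = 47 * 32 + 13 = 1517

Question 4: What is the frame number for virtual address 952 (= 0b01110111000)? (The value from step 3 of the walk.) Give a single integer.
Answer: 47

Derivation:
vaddr = 952: l1_idx=3, l2_idx=5
L1[3] = 0; L2[0][5] = 47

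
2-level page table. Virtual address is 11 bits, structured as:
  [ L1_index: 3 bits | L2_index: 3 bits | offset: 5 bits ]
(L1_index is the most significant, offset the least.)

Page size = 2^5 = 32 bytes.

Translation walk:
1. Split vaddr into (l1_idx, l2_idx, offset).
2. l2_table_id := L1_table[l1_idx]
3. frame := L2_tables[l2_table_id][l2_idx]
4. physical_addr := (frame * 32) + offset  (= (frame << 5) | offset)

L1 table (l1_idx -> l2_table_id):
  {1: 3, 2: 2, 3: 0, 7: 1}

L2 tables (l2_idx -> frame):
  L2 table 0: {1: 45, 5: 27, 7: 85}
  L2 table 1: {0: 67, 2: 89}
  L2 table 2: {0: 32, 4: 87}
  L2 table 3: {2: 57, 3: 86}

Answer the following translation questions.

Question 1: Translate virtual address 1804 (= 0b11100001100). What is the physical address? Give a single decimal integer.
Answer: 2156

Derivation:
vaddr = 1804 = 0b11100001100
Split: l1_idx=7, l2_idx=0, offset=12
L1[7] = 1
L2[1][0] = 67
paddr = 67 * 32 + 12 = 2156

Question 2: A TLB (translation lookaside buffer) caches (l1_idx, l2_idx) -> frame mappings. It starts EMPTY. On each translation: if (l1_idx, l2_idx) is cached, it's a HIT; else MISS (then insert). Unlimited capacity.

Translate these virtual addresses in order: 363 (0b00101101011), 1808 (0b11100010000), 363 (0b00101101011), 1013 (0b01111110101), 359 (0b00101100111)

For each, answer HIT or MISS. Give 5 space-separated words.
vaddr=363: (1,3) not in TLB -> MISS, insert
vaddr=1808: (7,0) not in TLB -> MISS, insert
vaddr=363: (1,3) in TLB -> HIT
vaddr=1013: (3,7) not in TLB -> MISS, insert
vaddr=359: (1,3) in TLB -> HIT

Answer: MISS MISS HIT MISS HIT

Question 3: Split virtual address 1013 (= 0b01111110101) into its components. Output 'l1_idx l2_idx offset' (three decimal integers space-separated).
vaddr = 1013 = 0b01111110101
  top 3 bits -> l1_idx = 3
  next 3 bits -> l2_idx = 7
  bottom 5 bits -> offset = 21

Answer: 3 7 21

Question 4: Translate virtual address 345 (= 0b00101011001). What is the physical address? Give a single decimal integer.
vaddr = 345 = 0b00101011001
Split: l1_idx=1, l2_idx=2, offset=25
L1[1] = 3
L2[3][2] = 57
paddr = 57 * 32 + 25 = 1849

Answer: 1849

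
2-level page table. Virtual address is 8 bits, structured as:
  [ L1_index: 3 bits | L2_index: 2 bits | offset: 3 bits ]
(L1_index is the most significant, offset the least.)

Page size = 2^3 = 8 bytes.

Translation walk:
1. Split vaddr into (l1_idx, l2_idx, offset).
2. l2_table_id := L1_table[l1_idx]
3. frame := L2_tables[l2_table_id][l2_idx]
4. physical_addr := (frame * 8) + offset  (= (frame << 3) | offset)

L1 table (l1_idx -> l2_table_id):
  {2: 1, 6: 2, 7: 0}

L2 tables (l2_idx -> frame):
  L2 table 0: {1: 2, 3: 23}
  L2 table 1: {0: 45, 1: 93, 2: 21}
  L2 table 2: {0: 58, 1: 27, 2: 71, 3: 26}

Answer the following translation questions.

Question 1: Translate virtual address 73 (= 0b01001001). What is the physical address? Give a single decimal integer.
vaddr = 73 = 0b01001001
Split: l1_idx=2, l2_idx=1, offset=1
L1[2] = 1
L2[1][1] = 93
paddr = 93 * 8 + 1 = 745

Answer: 745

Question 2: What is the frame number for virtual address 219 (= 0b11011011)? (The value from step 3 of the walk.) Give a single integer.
vaddr = 219: l1_idx=6, l2_idx=3
L1[6] = 2; L2[2][3] = 26

Answer: 26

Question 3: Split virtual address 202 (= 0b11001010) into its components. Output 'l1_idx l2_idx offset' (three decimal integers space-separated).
vaddr = 202 = 0b11001010
  top 3 bits -> l1_idx = 6
  next 2 bits -> l2_idx = 1
  bottom 3 bits -> offset = 2

Answer: 6 1 2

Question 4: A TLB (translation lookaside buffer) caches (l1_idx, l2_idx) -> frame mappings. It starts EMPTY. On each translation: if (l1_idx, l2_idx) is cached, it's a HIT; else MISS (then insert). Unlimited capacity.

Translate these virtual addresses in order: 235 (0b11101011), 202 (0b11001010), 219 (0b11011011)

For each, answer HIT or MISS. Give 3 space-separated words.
Answer: MISS MISS MISS

Derivation:
vaddr=235: (7,1) not in TLB -> MISS, insert
vaddr=202: (6,1) not in TLB -> MISS, insert
vaddr=219: (6,3) not in TLB -> MISS, insert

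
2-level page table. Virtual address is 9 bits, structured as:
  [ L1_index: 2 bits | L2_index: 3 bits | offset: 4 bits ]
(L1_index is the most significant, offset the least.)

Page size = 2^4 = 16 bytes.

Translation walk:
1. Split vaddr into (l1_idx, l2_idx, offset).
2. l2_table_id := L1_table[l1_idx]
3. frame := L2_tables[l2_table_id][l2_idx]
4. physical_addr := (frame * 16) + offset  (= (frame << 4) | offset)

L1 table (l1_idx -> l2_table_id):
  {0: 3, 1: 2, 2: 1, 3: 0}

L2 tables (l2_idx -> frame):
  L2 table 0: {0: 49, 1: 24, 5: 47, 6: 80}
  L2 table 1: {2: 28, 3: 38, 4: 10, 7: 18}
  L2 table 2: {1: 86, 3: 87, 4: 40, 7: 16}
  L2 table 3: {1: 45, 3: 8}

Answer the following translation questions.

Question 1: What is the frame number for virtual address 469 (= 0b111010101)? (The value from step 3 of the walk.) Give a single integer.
vaddr = 469: l1_idx=3, l2_idx=5
L1[3] = 0; L2[0][5] = 47

Answer: 47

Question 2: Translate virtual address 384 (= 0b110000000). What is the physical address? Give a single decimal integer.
Answer: 784

Derivation:
vaddr = 384 = 0b110000000
Split: l1_idx=3, l2_idx=0, offset=0
L1[3] = 0
L2[0][0] = 49
paddr = 49 * 16 + 0 = 784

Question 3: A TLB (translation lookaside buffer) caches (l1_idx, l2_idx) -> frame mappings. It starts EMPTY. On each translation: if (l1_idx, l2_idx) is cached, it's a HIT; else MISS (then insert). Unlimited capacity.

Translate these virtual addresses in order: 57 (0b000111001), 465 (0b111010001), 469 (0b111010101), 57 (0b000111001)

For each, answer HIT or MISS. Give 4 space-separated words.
vaddr=57: (0,3) not in TLB -> MISS, insert
vaddr=465: (3,5) not in TLB -> MISS, insert
vaddr=469: (3,5) in TLB -> HIT
vaddr=57: (0,3) in TLB -> HIT

Answer: MISS MISS HIT HIT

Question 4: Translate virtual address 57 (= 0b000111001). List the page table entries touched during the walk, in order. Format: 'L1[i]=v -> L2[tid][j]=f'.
Answer: L1[0]=3 -> L2[3][3]=8

Derivation:
vaddr = 57 = 0b000111001
Split: l1_idx=0, l2_idx=3, offset=9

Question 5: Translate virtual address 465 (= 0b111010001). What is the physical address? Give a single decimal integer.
Answer: 753

Derivation:
vaddr = 465 = 0b111010001
Split: l1_idx=3, l2_idx=5, offset=1
L1[3] = 0
L2[0][5] = 47
paddr = 47 * 16 + 1 = 753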